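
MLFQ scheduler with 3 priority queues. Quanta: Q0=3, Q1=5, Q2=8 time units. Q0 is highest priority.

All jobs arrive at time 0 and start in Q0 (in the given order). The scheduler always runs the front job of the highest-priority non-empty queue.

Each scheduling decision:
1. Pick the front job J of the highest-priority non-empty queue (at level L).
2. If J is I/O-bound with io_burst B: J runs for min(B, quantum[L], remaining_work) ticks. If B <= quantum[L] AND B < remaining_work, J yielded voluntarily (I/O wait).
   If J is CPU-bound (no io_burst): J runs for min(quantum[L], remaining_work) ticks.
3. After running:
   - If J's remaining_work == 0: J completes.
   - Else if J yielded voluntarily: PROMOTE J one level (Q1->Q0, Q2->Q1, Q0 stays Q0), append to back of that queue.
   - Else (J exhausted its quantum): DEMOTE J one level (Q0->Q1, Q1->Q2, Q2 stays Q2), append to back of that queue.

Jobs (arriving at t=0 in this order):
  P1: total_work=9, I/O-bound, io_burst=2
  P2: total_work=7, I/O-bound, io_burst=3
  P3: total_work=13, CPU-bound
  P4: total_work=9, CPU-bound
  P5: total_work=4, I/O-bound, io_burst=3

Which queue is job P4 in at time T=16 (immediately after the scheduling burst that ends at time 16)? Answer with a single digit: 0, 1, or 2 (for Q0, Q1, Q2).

t=0-2: P1@Q0 runs 2, rem=7, I/O yield, promote→Q0. Q0=[P2,P3,P4,P5,P1] Q1=[] Q2=[]
t=2-5: P2@Q0 runs 3, rem=4, I/O yield, promote→Q0. Q0=[P3,P4,P5,P1,P2] Q1=[] Q2=[]
t=5-8: P3@Q0 runs 3, rem=10, quantum used, demote→Q1. Q0=[P4,P5,P1,P2] Q1=[P3] Q2=[]
t=8-11: P4@Q0 runs 3, rem=6, quantum used, demote→Q1. Q0=[P5,P1,P2] Q1=[P3,P4] Q2=[]
t=11-14: P5@Q0 runs 3, rem=1, I/O yield, promote→Q0. Q0=[P1,P2,P5] Q1=[P3,P4] Q2=[]
t=14-16: P1@Q0 runs 2, rem=5, I/O yield, promote→Q0. Q0=[P2,P5,P1] Q1=[P3,P4] Q2=[]
t=16-19: P2@Q0 runs 3, rem=1, I/O yield, promote→Q0. Q0=[P5,P1,P2] Q1=[P3,P4] Q2=[]
t=19-20: P5@Q0 runs 1, rem=0, completes. Q0=[P1,P2] Q1=[P3,P4] Q2=[]
t=20-22: P1@Q0 runs 2, rem=3, I/O yield, promote→Q0. Q0=[P2,P1] Q1=[P3,P4] Q2=[]
t=22-23: P2@Q0 runs 1, rem=0, completes. Q0=[P1] Q1=[P3,P4] Q2=[]
t=23-25: P1@Q0 runs 2, rem=1, I/O yield, promote→Q0. Q0=[P1] Q1=[P3,P4] Q2=[]
t=25-26: P1@Q0 runs 1, rem=0, completes. Q0=[] Q1=[P3,P4] Q2=[]
t=26-31: P3@Q1 runs 5, rem=5, quantum used, demote→Q2. Q0=[] Q1=[P4] Q2=[P3]
t=31-36: P4@Q1 runs 5, rem=1, quantum used, demote→Q2. Q0=[] Q1=[] Q2=[P3,P4]
t=36-41: P3@Q2 runs 5, rem=0, completes. Q0=[] Q1=[] Q2=[P4]
t=41-42: P4@Q2 runs 1, rem=0, completes. Q0=[] Q1=[] Q2=[]

Answer: 1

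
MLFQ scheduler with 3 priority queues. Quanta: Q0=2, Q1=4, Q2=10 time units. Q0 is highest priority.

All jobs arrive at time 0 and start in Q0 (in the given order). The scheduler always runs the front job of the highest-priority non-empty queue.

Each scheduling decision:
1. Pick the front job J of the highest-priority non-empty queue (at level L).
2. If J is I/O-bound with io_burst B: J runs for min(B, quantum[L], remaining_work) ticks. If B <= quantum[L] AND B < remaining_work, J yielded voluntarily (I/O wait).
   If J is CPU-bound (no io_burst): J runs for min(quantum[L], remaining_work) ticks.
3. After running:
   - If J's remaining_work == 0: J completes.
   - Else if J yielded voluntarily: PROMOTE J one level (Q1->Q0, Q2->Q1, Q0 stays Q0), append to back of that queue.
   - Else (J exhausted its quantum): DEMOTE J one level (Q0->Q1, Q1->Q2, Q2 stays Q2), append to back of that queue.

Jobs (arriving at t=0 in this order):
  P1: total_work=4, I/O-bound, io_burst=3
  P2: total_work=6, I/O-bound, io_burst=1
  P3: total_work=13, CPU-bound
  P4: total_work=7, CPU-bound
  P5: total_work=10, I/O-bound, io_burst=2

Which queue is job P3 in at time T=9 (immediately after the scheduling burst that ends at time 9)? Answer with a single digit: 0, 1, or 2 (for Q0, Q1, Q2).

t=0-2: P1@Q0 runs 2, rem=2, quantum used, demote→Q1. Q0=[P2,P3,P4,P5] Q1=[P1] Q2=[]
t=2-3: P2@Q0 runs 1, rem=5, I/O yield, promote→Q0. Q0=[P3,P4,P5,P2] Q1=[P1] Q2=[]
t=3-5: P3@Q0 runs 2, rem=11, quantum used, demote→Q1. Q0=[P4,P5,P2] Q1=[P1,P3] Q2=[]
t=5-7: P4@Q0 runs 2, rem=5, quantum used, demote→Q1. Q0=[P5,P2] Q1=[P1,P3,P4] Q2=[]
t=7-9: P5@Q0 runs 2, rem=8, I/O yield, promote→Q0. Q0=[P2,P5] Q1=[P1,P3,P4] Q2=[]
t=9-10: P2@Q0 runs 1, rem=4, I/O yield, promote→Q0. Q0=[P5,P2] Q1=[P1,P3,P4] Q2=[]
t=10-12: P5@Q0 runs 2, rem=6, I/O yield, promote→Q0. Q0=[P2,P5] Q1=[P1,P3,P4] Q2=[]
t=12-13: P2@Q0 runs 1, rem=3, I/O yield, promote→Q0. Q0=[P5,P2] Q1=[P1,P3,P4] Q2=[]
t=13-15: P5@Q0 runs 2, rem=4, I/O yield, promote→Q0. Q0=[P2,P5] Q1=[P1,P3,P4] Q2=[]
t=15-16: P2@Q0 runs 1, rem=2, I/O yield, promote→Q0. Q0=[P5,P2] Q1=[P1,P3,P4] Q2=[]
t=16-18: P5@Q0 runs 2, rem=2, I/O yield, promote→Q0. Q0=[P2,P5] Q1=[P1,P3,P4] Q2=[]
t=18-19: P2@Q0 runs 1, rem=1, I/O yield, promote→Q0. Q0=[P5,P2] Q1=[P1,P3,P4] Q2=[]
t=19-21: P5@Q0 runs 2, rem=0, completes. Q0=[P2] Q1=[P1,P3,P4] Q2=[]
t=21-22: P2@Q0 runs 1, rem=0, completes. Q0=[] Q1=[P1,P3,P4] Q2=[]
t=22-24: P1@Q1 runs 2, rem=0, completes. Q0=[] Q1=[P3,P4] Q2=[]
t=24-28: P3@Q1 runs 4, rem=7, quantum used, demote→Q2. Q0=[] Q1=[P4] Q2=[P3]
t=28-32: P4@Q1 runs 4, rem=1, quantum used, demote→Q2. Q0=[] Q1=[] Q2=[P3,P4]
t=32-39: P3@Q2 runs 7, rem=0, completes. Q0=[] Q1=[] Q2=[P4]
t=39-40: P4@Q2 runs 1, rem=0, completes. Q0=[] Q1=[] Q2=[]

Answer: 1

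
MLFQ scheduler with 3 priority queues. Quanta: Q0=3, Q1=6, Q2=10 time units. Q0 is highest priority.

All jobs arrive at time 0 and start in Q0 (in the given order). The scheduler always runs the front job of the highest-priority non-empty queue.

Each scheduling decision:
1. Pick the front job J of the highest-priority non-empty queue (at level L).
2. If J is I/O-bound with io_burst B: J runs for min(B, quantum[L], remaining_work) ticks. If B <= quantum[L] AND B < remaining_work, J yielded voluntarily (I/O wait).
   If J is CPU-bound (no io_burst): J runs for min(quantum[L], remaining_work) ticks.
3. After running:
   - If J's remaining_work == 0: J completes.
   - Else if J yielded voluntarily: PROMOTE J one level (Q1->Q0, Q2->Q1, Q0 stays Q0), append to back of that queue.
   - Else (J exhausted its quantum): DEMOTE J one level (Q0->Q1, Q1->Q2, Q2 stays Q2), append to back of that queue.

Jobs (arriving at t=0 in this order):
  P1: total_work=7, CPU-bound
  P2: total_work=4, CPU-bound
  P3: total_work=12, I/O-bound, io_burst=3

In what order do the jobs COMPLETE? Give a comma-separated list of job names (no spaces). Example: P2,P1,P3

Answer: P3,P1,P2

Derivation:
t=0-3: P1@Q0 runs 3, rem=4, quantum used, demote→Q1. Q0=[P2,P3] Q1=[P1] Q2=[]
t=3-6: P2@Q0 runs 3, rem=1, quantum used, demote→Q1. Q0=[P3] Q1=[P1,P2] Q2=[]
t=6-9: P3@Q0 runs 3, rem=9, I/O yield, promote→Q0. Q0=[P3] Q1=[P1,P2] Q2=[]
t=9-12: P3@Q0 runs 3, rem=6, I/O yield, promote→Q0. Q0=[P3] Q1=[P1,P2] Q2=[]
t=12-15: P3@Q0 runs 3, rem=3, I/O yield, promote→Q0. Q0=[P3] Q1=[P1,P2] Q2=[]
t=15-18: P3@Q0 runs 3, rem=0, completes. Q0=[] Q1=[P1,P2] Q2=[]
t=18-22: P1@Q1 runs 4, rem=0, completes. Q0=[] Q1=[P2] Q2=[]
t=22-23: P2@Q1 runs 1, rem=0, completes. Q0=[] Q1=[] Q2=[]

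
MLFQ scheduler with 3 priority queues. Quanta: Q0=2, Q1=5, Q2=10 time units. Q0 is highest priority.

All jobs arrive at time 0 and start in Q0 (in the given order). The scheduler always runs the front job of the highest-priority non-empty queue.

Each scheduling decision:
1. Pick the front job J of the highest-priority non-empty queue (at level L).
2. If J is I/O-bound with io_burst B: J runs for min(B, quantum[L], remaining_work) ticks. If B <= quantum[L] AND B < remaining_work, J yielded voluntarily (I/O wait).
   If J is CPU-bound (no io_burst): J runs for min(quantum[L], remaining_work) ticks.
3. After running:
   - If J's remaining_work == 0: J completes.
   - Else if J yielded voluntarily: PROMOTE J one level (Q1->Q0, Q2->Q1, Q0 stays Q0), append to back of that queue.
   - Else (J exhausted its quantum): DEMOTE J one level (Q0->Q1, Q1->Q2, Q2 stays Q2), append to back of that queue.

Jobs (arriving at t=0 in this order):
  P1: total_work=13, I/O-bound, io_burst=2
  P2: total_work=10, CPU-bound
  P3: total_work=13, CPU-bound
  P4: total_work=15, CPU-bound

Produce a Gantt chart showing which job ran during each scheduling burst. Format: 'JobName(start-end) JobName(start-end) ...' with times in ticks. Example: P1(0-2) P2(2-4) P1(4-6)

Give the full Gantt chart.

t=0-2: P1@Q0 runs 2, rem=11, I/O yield, promote→Q0. Q0=[P2,P3,P4,P1] Q1=[] Q2=[]
t=2-4: P2@Q0 runs 2, rem=8, quantum used, demote→Q1. Q0=[P3,P4,P1] Q1=[P2] Q2=[]
t=4-6: P3@Q0 runs 2, rem=11, quantum used, demote→Q1. Q0=[P4,P1] Q1=[P2,P3] Q2=[]
t=6-8: P4@Q0 runs 2, rem=13, quantum used, demote→Q1. Q0=[P1] Q1=[P2,P3,P4] Q2=[]
t=8-10: P1@Q0 runs 2, rem=9, I/O yield, promote→Q0. Q0=[P1] Q1=[P2,P3,P4] Q2=[]
t=10-12: P1@Q0 runs 2, rem=7, I/O yield, promote→Q0. Q0=[P1] Q1=[P2,P3,P4] Q2=[]
t=12-14: P1@Q0 runs 2, rem=5, I/O yield, promote→Q0. Q0=[P1] Q1=[P2,P3,P4] Q2=[]
t=14-16: P1@Q0 runs 2, rem=3, I/O yield, promote→Q0. Q0=[P1] Q1=[P2,P3,P4] Q2=[]
t=16-18: P1@Q0 runs 2, rem=1, I/O yield, promote→Q0. Q0=[P1] Q1=[P2,P3,P4] Q2=[]
t=18-19: P1@Q0 runs 1, rem=0, completes. Q0=[] Q1=[P2,P3,P4] Q2=[]
t=19-24: P2@Q1 runs 5, rem=3, quantum used, demote→Q2. Q0=[] Q1=[P3,P4] Q2=[P2]
t=24-29: P3@Q1 runs 5, rem=6, quantum used, demote→Q2. Q0=[] Q1=[P4] Q2=[P2,P3]
t=29-34: P4@Q1 runs 5, rem=8, quantum used, demote→Q2. Q0=[] Q1=[] Q2=[P2,P3,P4]
t=34-37: P2@Q2 runs 3, rem=0, completes. Q0=[] Q1=[] Q2=[P3,P4]
t=37-43: P3@Q2 runs 6, rem=0, completes. Q0=[] Q1=[] Q2=[P4]
t=43-51: P4@Q2 runs 8, rem=0, completes. Q0=[] Q1=[] Q2=[]

Answer: P1(0-2) P2(2-4) P3(4-6) P4(6-8) P1(8-10) P1(10-12) P1(12-14) P1(14-16) P1(16-18) P1(18-19) P2(19-24) P3(24-29) P4(29-34) P2(34-37) P3(37-43) P4(43-51)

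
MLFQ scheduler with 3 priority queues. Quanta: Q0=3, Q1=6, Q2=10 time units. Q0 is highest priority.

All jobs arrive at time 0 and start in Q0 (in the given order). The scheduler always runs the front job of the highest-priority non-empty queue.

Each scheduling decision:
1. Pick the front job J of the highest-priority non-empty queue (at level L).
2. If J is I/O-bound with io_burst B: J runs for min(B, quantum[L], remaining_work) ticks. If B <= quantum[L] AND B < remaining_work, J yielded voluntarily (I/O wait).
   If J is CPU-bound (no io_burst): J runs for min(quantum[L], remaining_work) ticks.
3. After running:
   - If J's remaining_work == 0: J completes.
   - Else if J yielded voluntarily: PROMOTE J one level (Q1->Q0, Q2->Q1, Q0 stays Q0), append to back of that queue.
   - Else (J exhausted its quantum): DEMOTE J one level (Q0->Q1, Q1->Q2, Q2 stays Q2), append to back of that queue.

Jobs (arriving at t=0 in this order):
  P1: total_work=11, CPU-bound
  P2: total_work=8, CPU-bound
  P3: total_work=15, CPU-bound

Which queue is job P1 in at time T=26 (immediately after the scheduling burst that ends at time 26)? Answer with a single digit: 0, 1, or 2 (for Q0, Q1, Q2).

t=0-3: P1@Q0 runs 3, rem=8, quantum used, demote→Q1. Q0=[P2,P3] Q1=[P1] Q2=[]
t=3-6: P2@Q0 runs 3, rem=5, quantum used, demote→Q1. Q0=[P3] Q1=[P1,P2] Q2=[]
t=6-9: P3@Q0 runs 3, rem=12, quantum used, demote→Q1. Q0=[] Q1=[P1,P2,P3] Q2=[]
t=9-15: P1@Q1 runs 6, rem=2, quantum used, demote→Q2. Q0=[] Q1=[P2,P3] Q2=[P1]
t=15-20: P2@Q1 runs 5, rem=0, completes. Q0=[] Q1=[P3] Q2=[P1]
t=20-26: P3@Q1 runs 6, rem=6, quantum used, demote→Q2. Q0=[] Q1=[] Q2=[P1,P3]
t=26-28: P1@Q2 runs 2, rem=0, completes. Q0=[] Q1=[] Q2=[P3]
t=28-34: P3@Q2 runs 6, rem=0, completes. Q0=[] Q1=[] Q2=[]

Answer: 2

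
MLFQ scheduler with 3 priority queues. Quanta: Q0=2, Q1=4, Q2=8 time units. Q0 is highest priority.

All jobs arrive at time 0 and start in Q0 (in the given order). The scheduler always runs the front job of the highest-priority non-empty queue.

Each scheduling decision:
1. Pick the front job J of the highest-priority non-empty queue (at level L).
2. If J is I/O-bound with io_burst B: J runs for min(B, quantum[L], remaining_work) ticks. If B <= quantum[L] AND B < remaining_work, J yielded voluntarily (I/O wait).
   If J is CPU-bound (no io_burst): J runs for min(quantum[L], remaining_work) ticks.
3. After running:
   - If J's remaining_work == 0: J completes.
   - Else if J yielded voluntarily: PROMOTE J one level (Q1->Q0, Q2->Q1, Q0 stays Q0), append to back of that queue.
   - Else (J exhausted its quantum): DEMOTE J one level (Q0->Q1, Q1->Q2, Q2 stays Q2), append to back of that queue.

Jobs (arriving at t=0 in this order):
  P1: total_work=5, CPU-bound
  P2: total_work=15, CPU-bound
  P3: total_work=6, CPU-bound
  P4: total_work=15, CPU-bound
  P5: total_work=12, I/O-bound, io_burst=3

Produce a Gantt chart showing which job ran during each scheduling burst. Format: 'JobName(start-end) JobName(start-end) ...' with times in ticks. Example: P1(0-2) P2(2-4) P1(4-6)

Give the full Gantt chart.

t=0-2: P1@Q0 runs 2, rem=3, quantum used, demote→Q1. Q0=[P2,P3,P4,P5] Q1=[P1] Q2=[]
t=2-4: P2@Q0 runs 2, rem=13, quantum used, demote→Q1. Q0=[P3,P4,P5] Q1=[P1,P2] Q2=[]
t=4-6: P3@Q0 runs 2, rem=4, quantum used, demote→Q1. Q0=[P4,P5] Q1=[P1,P2,P3] Q2=[]
t=6-8: P4@Q0 runs 2, rem=13, quantum used, demote→Q1. Q0=[P5] Q1=[P1,P2,P3,P4] Q2=[]
t=8-10: P5@Q0 runs 2, rem=10, quantum used, demote→Q1. Q0=[] Q1=[P1,P2,P3,P4,P5] Q2=[]
t=10-13: P1@Q1 runs 3, rem=0, completes. Q0=[] Q1=[P2,P3,P4,P5] Q2=[]
t=13-17: P2@Q1 runs 4, rem=9, quantum used, demote→Q2. Q0=[] Q1=[P3,P4,P5] Q2=[P2]
t=17-21: P3@Q1 runs 4, rem=0, completes. Q0=[] Q1=[P4,P5] Q2=[P2]
t=21-25: P4@Q1 runs 4, rem=9, quantum used, demote→Q2. Q0=[] Q1=[P5] Q2=[P2,P4]
t=25-28: P5@Q1 runs 3, rem=7, I/O yield, promote→Q0. Q0=[P5] Q1=[] Q2=[P2,P4]
t=28-30: P5@Q0 runs 2, rem=5, quantum used, demote→Q1. Q0=[] Q1=[P5] Q2=[P2,P4]
t=30-33: P5@Q1 runs 3, rem=2, I/O yield, promote→Q0. Q0=[P5] Q1=[] Q2=[P2,P4]
t=33-35: P5@Q0 runs 2, rem=0, completes. Q0=[] Q1=[] Q2=[P2,P4]
t=35-43: P2@Q2 runs 8, rem=1, quantum used, demote→Q2. Q0=[] Q1=[] Q2=[P4,P2]
t=43-51: P4@Q2 runs 8, rem=1, quantum used, demote→Q2. Q0=[] Q1=[] Q2=[P2,P4]
t=51-52: P2@Q2 runs 1, rem=0, completes. Q0=[] Q1=[] Q2=[P4]
t=52-53: P4@Q2 runs 1, rem=0, completes. Q0=[] Q1=[] Q2=[]

Answer: P1(0-2) P2(2-4) P3(4-6) P4(6-8) P5(8-10) P1(10-13) P2(13-17) P3(17-21) P4(21-25) P5(25-28) P5(28-30) P5(30-33) P5(33-35) P2(35-43) P4(43-51) P2(51-52) P4(52-53)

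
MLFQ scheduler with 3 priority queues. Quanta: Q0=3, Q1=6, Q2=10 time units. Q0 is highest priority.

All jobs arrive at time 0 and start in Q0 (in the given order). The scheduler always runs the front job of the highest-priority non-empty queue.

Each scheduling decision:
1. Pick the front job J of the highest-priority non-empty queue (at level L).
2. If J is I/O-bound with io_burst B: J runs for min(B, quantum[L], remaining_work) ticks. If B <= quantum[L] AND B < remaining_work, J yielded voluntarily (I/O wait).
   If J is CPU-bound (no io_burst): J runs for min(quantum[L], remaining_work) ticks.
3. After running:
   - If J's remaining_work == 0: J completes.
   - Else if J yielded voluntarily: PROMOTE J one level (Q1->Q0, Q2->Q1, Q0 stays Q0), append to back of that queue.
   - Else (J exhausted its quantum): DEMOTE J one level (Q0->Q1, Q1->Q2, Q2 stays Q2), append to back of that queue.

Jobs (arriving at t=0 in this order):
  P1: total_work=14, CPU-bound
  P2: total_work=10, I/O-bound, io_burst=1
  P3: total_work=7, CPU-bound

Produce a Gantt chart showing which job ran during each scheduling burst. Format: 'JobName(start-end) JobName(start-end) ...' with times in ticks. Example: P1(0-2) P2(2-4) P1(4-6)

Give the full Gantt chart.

t=0-3: P1@Q0 runs 3, rem=11, quantum used, demote→Q1. Q0=[P2,P3] Q1=[P1] Q2=[]
t=3-4: P2@Q0 runs 1, rem=9, I/O yield, promote→Q0. Q0=[P3,P2] Q1=[P1] Q2=[]
t=4-7: P3@Q0 runs 3, rem=4, quantum used, demote→Q1. Q0=[P2] Q1=[P1,P3] Q2=[]
t=7-8: P2@Q0 runs 1, rem=8, I/O yield, promote→Q0. Q0=[P2] Q1=[P1,P3] Q2=[]
t=8-9: P2@Q0 runs 1, rem=7, I/O yield, promote→Q0. Q0=[P2] Q1=[P1,P3] Q2=[]
t=9-10: P2@Q0 runs 1, rem=6, I/O yield, promote→Q0. Q0=[P2] Q1=[P1,P3] Q2=[]
t=10-11: P2@Q0 runs 1, rem=5, I/O yield, promote→Q0. Q0=[P2] Q1=[P1,P3] Q2=[]
t=11-12: P2@Q0 runs 1, rem=4, I/O yield, promote→Q0. Q0=[P2] Q1=[P1,P3] Q2=[]
t=12-13: P2@Q0 runs 1, rem=3, I/O yield, promote→Q0. Q0=[P2] Q1=[P1,P3] Q2=[]
t=13-14: P2@Q0 runs 1, rem=2, I/O yield, promote→Q0. Q0=[P2] Q1=[P1,P3] Q2=[]
t=14-15: P2@Q0 runs 1, rem=1, I/O yield, promote→Q0. Q0=[P2] Q1=[P1,P3] Q2=[]
t=15-16: P2@Q0 runs 1, rem=0, completes. Q0=[] Q1=[P1,P3] Q2=[]
t=16-22: P1@Q1 runs 6, rem=5, quantum used, demote→Q2. Q0=[] Q1=[P3] Q2=[P1]
t=22-26: P3@Q1 runs 4, rem=0, completes. Q0=[] Q1=[] Q2=[P1]
t=26-31: P1@Q2 runs 5, rem=0, completes. Q0=[] Q1=[] Q2=[]

Answer: P1(0-3) P2(3-4) P3(4-7) P2(7-8) P2(8-9) P2(9-10) P2(10-11) P2(11-12) P2(12-13) P2(13-14) P2(14-15) P2(15-16) P1(16-22) P3(22-26) P1(26-31)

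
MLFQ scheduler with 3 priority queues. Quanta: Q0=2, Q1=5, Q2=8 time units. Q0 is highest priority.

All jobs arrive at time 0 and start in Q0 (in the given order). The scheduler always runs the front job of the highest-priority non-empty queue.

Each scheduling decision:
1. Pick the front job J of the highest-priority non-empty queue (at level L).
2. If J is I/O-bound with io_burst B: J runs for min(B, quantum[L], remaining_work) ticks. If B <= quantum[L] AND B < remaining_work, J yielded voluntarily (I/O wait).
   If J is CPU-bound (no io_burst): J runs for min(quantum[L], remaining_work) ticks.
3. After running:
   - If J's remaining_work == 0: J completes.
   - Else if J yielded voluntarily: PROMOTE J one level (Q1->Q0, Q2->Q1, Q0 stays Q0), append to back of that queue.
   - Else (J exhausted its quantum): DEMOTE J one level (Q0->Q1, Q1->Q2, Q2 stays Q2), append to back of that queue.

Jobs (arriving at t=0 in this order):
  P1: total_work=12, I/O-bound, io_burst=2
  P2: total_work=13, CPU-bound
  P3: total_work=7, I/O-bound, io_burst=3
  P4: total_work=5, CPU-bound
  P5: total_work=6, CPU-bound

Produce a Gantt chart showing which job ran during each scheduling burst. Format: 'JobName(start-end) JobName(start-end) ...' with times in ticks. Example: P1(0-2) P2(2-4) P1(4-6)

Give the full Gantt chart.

Answer: P1(0-2) P2(2-4) P3(4-6) P4(6-8) P5(8-10) P1(10-12) P1(12-14) P1(14-16) P1(16-18) P1(18-20) P2(20-25) P3(25-28) P3(28-30) P4(30-33) P5(33-37) P2(37-43)

Derivation:
t=0-2: P1@Q0 runs 2, rem=10, I/O yield, promote→Q0. Q0=[P2,P3,P4,P5,P1] Q1=[] Q2=[]
t=2-4: P2@Q0 runs 2, rem=11, quantum used, demote→Q1. Q0=[P3,P4,P5,P1] Q1=[P2] Q2=[]
t=4-6: P3@Q0 runs 2, rem=5, quantum used, demote→Q1. Q0=[P4,P5,P1] Q1=[P2,P3] Q2=[]
t=6-8: P4@Q0 runs 2, rem=3, quantum used, demote→Q1. Q0=[P5,P1] Q1=[P2,P3,P4] Q2=[]
t=8-10: P5@Q0 runs 2, rem=4, quantum used, demote→Q1. Q0=[P1] Q1=[P2,P3,P4,P5] Q2=[]
t=10-12: P1@Q0 runs 2, rem=8, I/O yield, promote→Q0. Q0=[P1] Q1=[P2,P3,P4,P5] Q2=[]
t=12-14: P1@Q0 runs 2, rem=6, I/O yield, promote→Q0. Q0=[P1] Q1=[P2,P3,P4,P5] Q2=[]
t=14-16: P1@Q0 runs 2, rem=4, I/O yield, promote→Q0. Q0=[P1] Q1=[P2,P3,P4,P5] Q2=[]
t=16-18: P1@Q0 runs 2, rem=2, I/O yield, promote→Q0. Q0=[P1] Q1=[P2,P3,P4,P5] Q2=[]
t=18-20: P1@Q0 runs 2, rem=0, completes. Q0=[] Q1=[P2,P3,P4,P5] Q2=[]
t=20-25: P2@Q1 runs 5, rem=6, quantum used, demote→Q2. Q0=[] Q1=[P3,P4,P5] Q2=[P2]
t=25-28: P3@Q1 runs 3, rem=2, I/O yield, promote→Q0. Q0=[P3] Q1=[P4,P5] Q2=[P2]
t=28-30: P3@Q0 runs 2, rem=0, completes. Q0=[] Q1=[P4,P5] Q2=[P2]
t=30-33: P4@Q1 runs 3, rem=0, completes. Q0=[] Q1=[P5] Q2=[P2]
t=33-37: P5@Q1 runs 4, rem=0, completes. Q0=[] Q1=[] Q2=[P2]
t=37-43: P2@Q2 runs 6, rem=0, completes. Q0=[] Q1=[] Q2=[]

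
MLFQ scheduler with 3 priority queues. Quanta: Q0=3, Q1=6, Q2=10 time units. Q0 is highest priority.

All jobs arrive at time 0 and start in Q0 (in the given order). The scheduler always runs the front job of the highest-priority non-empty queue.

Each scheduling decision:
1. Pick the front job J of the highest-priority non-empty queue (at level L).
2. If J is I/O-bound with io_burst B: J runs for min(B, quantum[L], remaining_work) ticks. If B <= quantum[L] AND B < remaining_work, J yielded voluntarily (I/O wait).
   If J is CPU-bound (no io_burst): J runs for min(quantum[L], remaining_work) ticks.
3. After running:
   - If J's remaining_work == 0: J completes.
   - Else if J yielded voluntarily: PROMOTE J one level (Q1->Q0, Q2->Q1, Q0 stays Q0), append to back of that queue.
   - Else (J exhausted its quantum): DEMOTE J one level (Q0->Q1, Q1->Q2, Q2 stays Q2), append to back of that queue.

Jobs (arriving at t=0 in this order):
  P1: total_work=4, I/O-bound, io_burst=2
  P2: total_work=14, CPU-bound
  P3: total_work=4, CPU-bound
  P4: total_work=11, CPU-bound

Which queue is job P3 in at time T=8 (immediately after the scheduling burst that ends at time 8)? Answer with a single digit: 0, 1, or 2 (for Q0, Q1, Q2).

t=0-2: P1@Q0 runs 2, rem=2, I/O yield, promote→Q0. Q0=[P2,P3,P4,P1] Q1=[] Q2=[]
t=2-5: P2@Q0 runs 3, rem=11, quantum used, demote→Q1. Q0=[P3,P4,P1] Q1=[P2] Q2=[]
t=5-8: P3@Q0 runs 3, rem=1, quantum used, demote→Q1. Q0=[P4,P1] Q1=[P2,P3] Q2=[]
t=8-11: P4@Q0 runs 3, rem=8, quantum used, demote→Q1. Q0=[P1] Q1=[P2,P3,P4] Q2=[]
t=11-13: P1@Q0 runs 2, rem=0, completes. Q0=[] Q1=[P2,P3,P4] Q2=[]
t=13-19: P2@Q1 runs 6, rem=5, quantum used, demote→Q2. Q0=[] Q1=[P3,P4] Q2=[P2]
t=19-20: P3@Q1 runs 1, rem=0, completes. Q0=[] Q1=[P4] Q2=[P2]
t=20-26: P4@Q1 runs 6, rem=2, quantum used, demote→Q2. Q0=[] Q1=[] Q2=[P2,P4]
t=26-31: P2@Q2 runs 5, rem=0, completes. Q0=[] Q1=[] Q2=[P4]
t=31-33: P4@Q2 runs 2, rem=0, completes. Q0=[] Q1=[] Q2=[]

Answer: 1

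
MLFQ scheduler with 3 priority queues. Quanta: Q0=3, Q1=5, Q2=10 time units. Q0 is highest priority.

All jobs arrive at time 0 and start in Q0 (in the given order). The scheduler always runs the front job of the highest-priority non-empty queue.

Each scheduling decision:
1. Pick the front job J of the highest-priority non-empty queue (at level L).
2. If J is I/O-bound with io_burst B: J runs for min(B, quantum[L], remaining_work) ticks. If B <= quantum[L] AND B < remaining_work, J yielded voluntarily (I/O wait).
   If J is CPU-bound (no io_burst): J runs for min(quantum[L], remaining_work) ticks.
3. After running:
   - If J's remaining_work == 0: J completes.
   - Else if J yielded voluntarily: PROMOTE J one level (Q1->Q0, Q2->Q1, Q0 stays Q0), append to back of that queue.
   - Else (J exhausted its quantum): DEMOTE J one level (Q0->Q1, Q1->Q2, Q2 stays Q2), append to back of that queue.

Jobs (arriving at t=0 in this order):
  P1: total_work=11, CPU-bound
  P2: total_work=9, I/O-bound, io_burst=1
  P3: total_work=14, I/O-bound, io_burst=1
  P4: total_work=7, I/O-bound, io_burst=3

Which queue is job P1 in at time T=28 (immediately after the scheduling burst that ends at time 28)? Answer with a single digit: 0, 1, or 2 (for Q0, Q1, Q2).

Answer: 1

Derivation:
t=0-3: P1@Q0 runs 3, rem=8, quantum used, demote→Q1. Q0=[P2,P3,P4] Q1=[P1] Q2=[]
t=3-4: P2@Q0 runs 1, rem=8, I/O yield, promote→Q0. Q0=[P3,P4,P2] Q1=[P1] Q2=[]
t=4-5: P3@Q0 runs 1, rem=13, I/O yield, promote→Q0. Q0=[P4,P2,P3] Q1=[P1] Q2=[]
t=5-8: P4@Q0 runs 3, rem=4, I/O yield, promote→Q0. Q0=[P2,P3,P4] Q1=[P1] Q2=[]
t=8-9: P2@Q0 runs 1, rem=7, I/O yield, promote→Q0. Q0=[P3,P4,P2] Q1=[P1] Q2=[]
t=9-10: P3@Q0 runs 1, rem=12, I/O yield, promote→Q0. Q0=[P4,P2,P3] Q1=[P1] Q2=[]
t=10-13: P4@Q0 runs 3, rem=1, I/O yield, promote→Q0. Q0=[P2,P3,P4] Q1=[P1] Q2=[]
t=13-14: P2@Q0 runs 1, rem=6, I/O yield, promote→Q0. Q0=[P3,P4,P2] Q1=[P1] Q2=[]
t=14-15: P3@Q0 runs 1, rem=11, I/O yield, promote→Q0. Q0=[P4,P2,P3] Q1=[P1] Q2=[]
t=15-16: P4@Q0 runs 1, rem=0, completes. Q0=[P2,P3] Q1=[P1] Q2=[]
t=16-17: P2@Q0 runs 1, rem=5, I/O yield, promote→Q0. Q0=[P3,P2] Q1=[P1] Q2=[]
t=17-18: P3@Q0 runs 1, rem=10, I/O yield, promote→Q0. Q0=[P2,P3] Q1=[P1] Q2=[]
t=18-19: P2@Q0 runs 1, rem=4, I/O yield, promote→Q0. Q0=[P3,P2] Q1=[P1] Q2=[]
t=19-20: P3@Q0 runs 1, rem=9, I/O yield, promote→Q0. Q0=[P2,P3] Q1=[P1] Q2=[]
t=20-21: P2@Q0 runs 1, rem=3, I/O yield, promote→Q0. Q0=[P3,P2] Q1=[P1] Q2=[]
t=21-22: P3@Q0 runs 1, rem=8, I/O yield, promote→Q0. Q0=[P2,P3] Q1=[P1] Q2=[]
t=22-23: P2@Q0 runs 1, rem=2, I/O yield, promote→Q0. Q0=[P3,P2] Q1=[P1] Q2=[]
t=23-24: P3@Q0 runs 1, rem=7, I/O yield, promote→Q0. Q0=[P2,P3] Q1=[P1] Q2=[]
t=24-25: P2@Q0 runs 1, rem=1, I/O yield, promote→Q0. Q0=[P3,P2] Q1=[P1] Q2=[]
t=25-26: P3@Q0 runs 1, rem=6, I/O yield, promote→Q0. Q0=[P2,P3] Q1=[P1] Q2=[]
t=26-27: P2@Q0 runs 1, rem=0, completes. Q0=[P3] Q1=[P1] Q2=[]
t=27-28: P3@Q0 runs 1, rem=5, I/O yield, promote→Q0. Q0=[P3] Q1=[P1] Q2=[]
t=28-29: P3@Q0 runs 1, rem=4, I/O yield, promote→Q0. Q0=[P3] Q1=[P1] Q2=[]
t=29-30: P3@Q0 runs 1, rem=3, I/O yield, promote→Q0. Q0=[P3] Q1=[P1] Q2=[]
t=30-31: P3@Q0 runs 1, rem=2, I/O yield, promote→Q0. Q0=[P3] Q1=[P1] Q2=[]
t=31-32: P3@Q0 runs 1, rem=1, I/O yield, promote→Q0. Q0=[P3] Q1=[P1] Q2=[]
t=32-33: P3@Q0 runs 1, rem=0, completes. Q0=[] Q1=[P1] Q2=[]
t=33-38: P1@Q1 runs 5, rem=3, quantum used, demote→Q2. Q0=[] Q1=[] Q2=[P1]
t=38-41: P1@Q2 runs 3, rem=0, completes. Q0=[] Q1=[] Q2=[]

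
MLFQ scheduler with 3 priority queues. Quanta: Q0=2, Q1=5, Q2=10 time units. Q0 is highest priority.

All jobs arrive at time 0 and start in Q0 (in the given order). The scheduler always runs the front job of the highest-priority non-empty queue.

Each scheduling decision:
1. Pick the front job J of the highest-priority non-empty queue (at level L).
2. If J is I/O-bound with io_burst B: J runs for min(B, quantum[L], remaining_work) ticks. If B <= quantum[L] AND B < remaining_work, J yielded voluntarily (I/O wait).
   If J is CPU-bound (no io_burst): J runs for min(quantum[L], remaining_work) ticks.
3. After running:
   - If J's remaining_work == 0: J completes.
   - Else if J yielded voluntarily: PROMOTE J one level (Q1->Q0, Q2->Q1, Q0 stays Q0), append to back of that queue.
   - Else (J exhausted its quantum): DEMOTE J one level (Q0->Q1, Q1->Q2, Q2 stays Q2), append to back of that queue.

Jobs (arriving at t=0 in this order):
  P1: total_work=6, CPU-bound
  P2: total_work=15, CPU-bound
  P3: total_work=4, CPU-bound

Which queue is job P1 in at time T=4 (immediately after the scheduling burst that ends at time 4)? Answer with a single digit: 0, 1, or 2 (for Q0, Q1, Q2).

t=0-2: P1@Q0 runs 2, rem=4, quantum used, demote→Q1. Q0=[P2,P3] Q1=[P1] Q2=[]
t=2-4: P2@Q0 runs 2, rem=13, quantum used, demote→Q1. Q0=[P3] Q1=[P1,P2] Q2=[]
t=4-6: P3@Q0 runs 2, rem=2, quantum used, demote→Q1. Q0=[] Q1=[P1,P2,P3] Q2=[]
t=6-10: P1@Q1 runs 4, rem=0, completes. Q0=[] Q1=[P2,P3] Q2=[]
t=10-15: P2@Q1 runs 5, rem=8, quantum used, demote→Q2. Q0=[] Q1=[P3] Q2=[P2]
t=15-17: P3@Q1 runs 2, rem=0, completes. Q0=[] Q1=[] Q2=[P2]
t=17-25: P2@Q2 runs 8, rem=0, completes. Q0=[] Q1=[] Q2=[]

Answer: 1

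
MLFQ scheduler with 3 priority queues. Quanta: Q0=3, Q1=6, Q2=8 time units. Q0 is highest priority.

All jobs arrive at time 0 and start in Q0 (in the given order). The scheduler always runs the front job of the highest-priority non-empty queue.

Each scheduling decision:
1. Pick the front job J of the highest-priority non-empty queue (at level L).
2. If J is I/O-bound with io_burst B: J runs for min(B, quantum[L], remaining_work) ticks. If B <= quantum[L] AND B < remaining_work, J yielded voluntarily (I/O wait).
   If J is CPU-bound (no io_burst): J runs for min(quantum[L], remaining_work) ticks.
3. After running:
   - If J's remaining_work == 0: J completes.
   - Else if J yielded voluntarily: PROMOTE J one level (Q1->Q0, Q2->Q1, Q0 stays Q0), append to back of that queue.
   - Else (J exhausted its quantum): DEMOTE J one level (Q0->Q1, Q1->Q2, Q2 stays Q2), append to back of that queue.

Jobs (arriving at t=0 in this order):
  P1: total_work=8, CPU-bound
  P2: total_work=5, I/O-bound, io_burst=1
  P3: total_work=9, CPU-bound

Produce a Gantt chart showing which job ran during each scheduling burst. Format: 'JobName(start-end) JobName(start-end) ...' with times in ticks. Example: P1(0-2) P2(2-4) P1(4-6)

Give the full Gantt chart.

t=0-3: P1@Q0 runs 3, rem=5, quantum used, demote→Q1. Q0=[P2,P3] Q1=[P1] Q2=[]
t=3-4: P2@Q0 runs 1, rem=4, I/O yield, promote→Q0. Q0=[P3,P2] Q1=[P1] Q2=[]
t=4-7: P3@Q0 runs 3, rem=6, quantum used, demote→Q1. Q0=[P2] Q1=[P1,P3] Q2=[]
t=7-8: P2@Q0 runs 1, rem=3, I/O yield, promote→Q0. Q0=[P2] Q1=[P1,P3] Q2=[]
t=8-9: P2@Q0 runs 1, rem=2, I/O yield, promote→Q0. Q0=[P2] Q1=[P1,P3] Q2=[]
t=9-10: P2@Q0 runs 1, rem=1, I/O yield, promote→Q0. Q0=[P2] Q1=[P1,P3] Q2=[]
t=10-11: P2@Q0 runs 1, rem=0, completes. Q0=[] Q1=[P1,P3] Q2=[]
t=11-16: P1@Q1 runs 5, rem=0, completes. Q0=[] Q1=[P3] Q2=[]
t=16-22: P3@Q1 runs 6, rem=0, completes. Q0=[] Q1=[] Q2=[]

Answer: P1(0-3) P2(3-4) P3(4-7) P2(7-8) P2(8-9) P2(9-10) P2(10-11) P1(11-16) P3(16-22)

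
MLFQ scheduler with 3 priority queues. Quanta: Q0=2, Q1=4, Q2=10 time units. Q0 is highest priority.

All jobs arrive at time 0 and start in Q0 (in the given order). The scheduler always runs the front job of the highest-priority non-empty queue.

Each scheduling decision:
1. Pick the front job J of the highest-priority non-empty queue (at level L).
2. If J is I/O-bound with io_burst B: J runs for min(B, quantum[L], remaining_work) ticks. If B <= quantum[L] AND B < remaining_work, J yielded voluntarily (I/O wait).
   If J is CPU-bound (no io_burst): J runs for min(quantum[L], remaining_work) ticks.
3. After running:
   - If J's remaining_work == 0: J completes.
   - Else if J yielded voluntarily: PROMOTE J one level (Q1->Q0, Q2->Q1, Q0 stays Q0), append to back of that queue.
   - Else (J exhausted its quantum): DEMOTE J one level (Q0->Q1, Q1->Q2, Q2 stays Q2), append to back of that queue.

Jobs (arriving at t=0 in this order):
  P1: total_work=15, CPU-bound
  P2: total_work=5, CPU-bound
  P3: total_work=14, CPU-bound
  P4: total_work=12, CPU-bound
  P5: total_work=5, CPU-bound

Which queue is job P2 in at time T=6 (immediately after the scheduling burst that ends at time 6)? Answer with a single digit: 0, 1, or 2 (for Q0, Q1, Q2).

t=0-2: P1@Q0 runs 2, rem=13, quantum used, demote→Q1. Q0=[P2,P3,P4,P5] Q1=[P1] Q2=[]
t=2-4: P2@Q0 runs 2, rem=3, quantum used, demote→Q1. Q0=[P3,P4,P5] Q1=[P1,P2] Q2=[]
t=4-6: P3@Q0 runs 2, rem=12, quantum used, demote→Q1. Q0=[P4,P5] Q1=[P1,P2,P3] Q2=[]
t=6-8: P4@Q0 runs 2, rem=10, quantum used, demote→Q1. Q0=[P5] Q1=[P1,P2,P3,P4] Q2=[]
t=8-10: P5@Q0 runs 2, rem=3, quantum used, demote→Q1. Q0=[] Q1=[P1,P2,P3,P4,P5] Q2=[]
t=10-14: P1@Q1 runs 4, rem=9, quantum used, demote→Q2. Q0=[] Q1=[P2,P3,P4,P5] Q2=[P1]
t=14-17: P2@Q1 runs 3, rem=0, completes. Q0=[] Q1=[P3,P4,P5] Q2=[P1]
t=17-21: P3@Q1 runs 4, rem=8, quantum used, demote→Q2. Q0=[] Q1=[P4,P5] Q2=[P1,P3]
t=21-25: P4@Q1 runs 4, rem=6, quantum used, demote→Q2. Q0=[] Q1=[P5] Q2=[P1,P3,P4]
t=25-28: P5@Q1 runs 3, rem=0, completes. Q0=[] Q1=[] Q2=[P1,P3,P4]
t=28-37: P1@Q2 runs 9, rem=0, completes. Q0=[] Q1=[] Q2=[P3,P4]
t=37-45: P3@Q2 runs 8, rem=0, completes. Q0=[] Q1=[] Q2=[P4]
t=45-51: P4@Q2 runs 6, rem=0, completes. Q0=[] Q1=[] Q2=[]

Answer: 1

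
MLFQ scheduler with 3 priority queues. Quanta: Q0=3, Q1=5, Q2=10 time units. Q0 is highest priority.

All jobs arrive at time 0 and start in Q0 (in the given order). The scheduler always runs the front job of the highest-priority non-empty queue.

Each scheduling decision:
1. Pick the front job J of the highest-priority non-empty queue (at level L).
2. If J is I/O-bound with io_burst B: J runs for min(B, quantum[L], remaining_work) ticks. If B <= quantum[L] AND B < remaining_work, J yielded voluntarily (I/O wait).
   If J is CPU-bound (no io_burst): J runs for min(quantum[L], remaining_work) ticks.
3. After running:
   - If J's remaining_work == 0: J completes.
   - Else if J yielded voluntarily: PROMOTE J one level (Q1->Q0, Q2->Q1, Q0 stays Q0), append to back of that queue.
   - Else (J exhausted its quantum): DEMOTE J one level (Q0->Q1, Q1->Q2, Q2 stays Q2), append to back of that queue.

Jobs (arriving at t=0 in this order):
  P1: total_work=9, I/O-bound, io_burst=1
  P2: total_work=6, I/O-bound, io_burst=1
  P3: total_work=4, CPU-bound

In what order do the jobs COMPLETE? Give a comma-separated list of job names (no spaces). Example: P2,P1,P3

Answer: P2,P1,P3

Derivation:
t=0-1: P1@Q0 runs 1, rem=8, I/O yield, promote→Q0. Q0=[P2,P3,P1] Q1=[] Q2=[]
t=1-2: P2@Q0 runs 1, rem=5, I/O yield, promote→Q0. Q0=[P3,P1,P2] Q1=[] Q2=[]
t=2-5: P3@Q0 runs 3, rem=1, quantum used, demote→Q1. Q0=[P1,P2] Q1=[P3] Q2=[]
t=5-6: P1@Q0 runs 1, rem=7, I/O yield, promote→Q0. Q0=[P2,P1] Q1=[P3] Q2=[]
t=6-7: P2@Q0 runs 1, rem=4, I/O yield, promote→Q0. Q0=[P1,P2] Q1=[P3] Q2=[]
t=7-8: P1@Q0 runs 1, rem=6, I/O yield, promote→Q0. Q0=[P2,P1] Q1=[P3] Q2=[]
t=8-9: P2@Q0 runs 1, rem=3, I/O yield, promote→Q0. Q0=[P1,P2] Q1=[P3] Q2=[]
t=9-10: P1@Q0 runs 1, rem=5, I/O yield, promote→Q0. Q0=[P2,P1] Q1=[P3] Q2=[]
t=10-11: P2@Q0 runs 1, rem=2, I/O yield, promote→Q0. Q0=[P1,P2] Q1=[P3] Q2=[]
t=11-12: P1@Q0 runs 1, rem=4, I/O yield, promote→Q0. Q0=[P2,P1] Q1=[P3] Q2=[]
t=12-13: P2@Q0 runs 1, rem=1, I/O yield, promote→Q0. Q0=[P1,P2] Q1=[P3] Q2=[]
t=13-14: P1@Q0 runs 1, rem=3, I/O yield, promote→Q0. Q0=[P2,P1] Q1=[P3] Q2=[]
t=14-15: P2@Q0 runs 1, rem=0, completes. Q0=[P1] Q1=[P3] Q2=[]
t=15-16: P1@Q0 runs 1, rem=2, I/O yield, promote→Q0. Q0=[P1] Q1=[P3] Q2=[]
t=16-17: P1@Q0 runs 1, rem=1, I/O yield, promote→Q0. Q0=[P1] Q1=[P3] Q2=[]
t=17-18: P1@Q0 runs 1, rem=0, completes. Q0=[] Q1=[P3] Q2=[]
t=18-19: P3@Q1 runs 1, rem=0, completes. Q0=[] Q1=[] Q2=[]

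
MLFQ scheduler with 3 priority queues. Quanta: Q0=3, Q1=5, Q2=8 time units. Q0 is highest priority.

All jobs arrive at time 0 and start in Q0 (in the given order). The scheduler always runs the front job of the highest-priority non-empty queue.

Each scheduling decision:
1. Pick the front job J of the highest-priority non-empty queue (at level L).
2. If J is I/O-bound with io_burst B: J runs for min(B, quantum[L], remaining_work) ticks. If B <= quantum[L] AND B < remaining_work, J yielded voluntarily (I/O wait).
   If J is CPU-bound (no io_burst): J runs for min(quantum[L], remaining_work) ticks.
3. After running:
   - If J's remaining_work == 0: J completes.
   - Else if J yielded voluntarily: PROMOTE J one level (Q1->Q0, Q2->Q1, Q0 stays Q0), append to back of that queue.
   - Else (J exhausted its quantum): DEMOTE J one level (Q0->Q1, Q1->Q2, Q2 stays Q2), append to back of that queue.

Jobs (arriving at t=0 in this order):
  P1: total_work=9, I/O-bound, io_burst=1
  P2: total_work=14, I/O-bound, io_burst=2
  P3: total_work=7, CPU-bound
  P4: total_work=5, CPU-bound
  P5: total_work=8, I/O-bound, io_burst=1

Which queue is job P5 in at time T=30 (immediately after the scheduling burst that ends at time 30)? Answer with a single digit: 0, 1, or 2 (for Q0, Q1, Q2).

Answer: 0

Derivation:
t=0-1: P1@Q0 runs 1, rem=8, I/O yield, promote→Q0. Q0=[P2,P3,P4,P5,P1] Q1=[] Q2=[]
t=1-3: P2@Q0 runs 2, rem=12, I/O yield, promote→Q0. Q0=[P3,P4,P5,P1,P2] Q1=[] Q2=[]
t=3-6: P3@Q0 runs 3, rem=4, quantum used, demote→Q1. Q0=[P4,P5,P1,P2] Q1=[P3] Q2=[]
t=6-9: P4@Q0 runs 3, rem=2, quantum used, demote→Q1. Q0=[P5,P1,P2] Q1=[P3,P4] Q2=[]
t=9-10: P5@Q0 runs 1, rem=7, I/O yield, promote→Q0. Q0=[P1,P2,P5] Q1=[P3,P4] Q2=[]
t=10-11: P1@Q0 runs 1, rem=7, I/O yield, promote→Q0. Q0=[P2,P5,P1] Q1=[P3,P4] Q2=[]
t=11-13: P2@Q0 runs 2, rem=10, I/O yield, promote→Q0. Q0=[P5,P1,P2] Q1=[P3,P4] Q2=[]
t=13-14: P5@Q0 runs 1, rem=6, I/O yield, promote→Q0. Q0=[P1,P2,P5] Q1=[P3,P4] Q2=[]
t=14-15: P1@Q0 runs 1, rem=6, I/O yield, promote→Q0. Q0=[P2,P5,P1] Q1=[P3,P4] Q2=[]
t=15-17: P2@Q0 runs 2, rem=8, I/O yield, promote→Q0. Q0=[P5,P1,P2] Q1=[P3,P4] Q2=[]
t=17-18: P5@Q0 runs 1, rem=5, I/O yield, promote→Q0. Q0=[P1,P2,P5] Q1=[P3,P4] Q2=[]
t=18-19: P1@Q0 runs 1, rem=5, I/O yield, promote→Q0. Q0=[P2,P5,P1] Q1=[P3,P4] Q2=[]
t=19-21: P2@Q0 runs 2, rem=6, I/O yield, promote→Q0. Q0=[P5,P1,P2] Q1=[P3,P4] Q2=[]
t=21-22: P5@Q0 runs 1, rem=4, I/O yield, promote→Q0. Q0=[P1,P2,P5] Q1=[P3,P4] Q2=[]
t=22-23: P1@Q0 runs 1, rem=4, I/O yield, promote→Q0. Q0=[P2,P5,P1] Q1=[P3,P4] Q2=[]
t=23-25: P2@Q0 runs 2, rem=4, I/O yield, promote→Q0. Q0=[P5,P1,P2] Q1=[P3,P4] Q2=[]
t=25-26: P5@Q0 runs 1, rem=3, I/O yield, promote→Q0. Q0=[P1,P2,P5] Q1=[P3,P4] Q2=[]
t=26-27: P1@Q0 runs 1, rem=3, I/O yield, promote→Q0. Q0=[P2,P5,P1] Q1=[P3,P4] Q2=[]
t=27-29: P2@Q0 runs 2, rem=2, I/O yield, promote→Q0. Q0=[P5,P1,P2] Q1=[P3,P4] Q2=[]
t=29-30: P5@Q0 runs 1, rem=2, I/O yield, promote→Q0. Q0=[P1,P2,P5] Q1=[P3,P4] Q2=[]
t=30-31: P1@Q0 runs 1, rem=2, I/O yield, promote→Q0. Q0=[P2,P5,P1] Q1=[P3,P4] Q2=[]
t=31-33: P2@Q0 runs 2, rem=0, completes. Q0=[P5,P1] Q1=[P3,P4] Q2=[]
t=33-34: P5@Q0 runs 1, rem=1, I/O yield, promote→Q0. Q0=[P1,P5] Q1=[P3,P4] Q2=[]
t=34-35: P1@Q0 runs 1, rem=1, I/O yield, promote→Q0. Q0=[P5,P1] Q1=[P3,P4] Q2=[]
t=35-36: P5@Q0 runs 1, rem=0, completes. Q0=[P1] Q1=[P3,P4] Q2=[]
t=36-37: P1@Q0 runs 1, rem=0, completes. Q0=[] Q1=[P3,P4] Q2=[]
t=37-41: P3@Q1 runs 4, rem=0, completes. Q0=[] Q1=[P4] Q2=[]
t=41-43: P4@Q1 runs 2, rem=0, completes. Q0=[] Q1=[] Q2=[]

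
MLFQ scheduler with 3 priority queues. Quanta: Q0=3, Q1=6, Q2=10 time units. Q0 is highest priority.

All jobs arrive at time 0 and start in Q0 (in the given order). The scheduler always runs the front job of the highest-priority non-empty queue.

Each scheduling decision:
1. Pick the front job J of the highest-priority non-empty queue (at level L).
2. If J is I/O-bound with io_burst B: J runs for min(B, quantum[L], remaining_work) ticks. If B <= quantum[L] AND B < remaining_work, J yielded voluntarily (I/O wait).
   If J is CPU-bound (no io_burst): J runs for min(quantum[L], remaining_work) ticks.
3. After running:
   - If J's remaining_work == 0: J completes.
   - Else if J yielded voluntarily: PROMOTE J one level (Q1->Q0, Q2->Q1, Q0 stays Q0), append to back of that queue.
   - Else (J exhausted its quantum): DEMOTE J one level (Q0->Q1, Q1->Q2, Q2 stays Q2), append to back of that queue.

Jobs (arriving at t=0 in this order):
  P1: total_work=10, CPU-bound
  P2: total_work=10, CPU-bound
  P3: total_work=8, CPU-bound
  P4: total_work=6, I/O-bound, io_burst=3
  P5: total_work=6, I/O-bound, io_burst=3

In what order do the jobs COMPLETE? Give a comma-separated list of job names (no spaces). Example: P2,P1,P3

Answer: P4,P5,P3,P1,P2

Derivation:
t=0-3: P1@Q0 runs 3, rem=7, quantum used, demote→Q1. Q0=[P2,P3,P4,P5] Q1=[P1] Q2=[]
t=3-6: P2@Q0 runs 3, rem=7, quantum used, demote→Q1. Q0=[P3,P4,P5] Q1=[P1,P2] Q2=[]
t=6-9: P3@Q0 runs 3, rem=5, quantum used, demote→Q1. Q0=[P4,P5] Q1=[P1,P2,P3] Q2=[]
t=9-12: P4@Q0 runs 3, rem=3, I/O yield, promote→Q0. Q0=[P5,P4] Q1=[P1,P2,P3] Q2=[]
t=12-15: P5@Q0 runs 3, rem=3, I/O yield, promote→Q0. Q0=[P4,P5] Q1=[P1,P2,P3] Q2=[]
t=15-18: P4@Q0 runs 3, rem=0, completes. Q0=[P5] Q1=[P1,P2,P3] Q2=[]
t=18-21: P5@Q0 runs 3, rem=0, completes. Q0=[] Q1=[P1,P2,P3] Q2=[]
t=21-27: P1@Q1 runs 6, rem=1, quantum used, demote→Q2. Q0=[] Q1=[P2,P3] Q2=[P1]
t=27-33: P2@Q1 runs 6, rem=1, quantum used, demote→Q2. Q0=[] Q1=[P3] Q2=[P1,P2]
t=33-38: P3@Q1 runs 5, rem=0, completes. Q0=[] Q1=[] Q2=[P1,P2]
t=38-39: P1@Q2 runs 1, rem=0, completes. Q0=[] Q1=[] Q2=[P2]
t=39-40: P2@Q2 runs 1, rem=0, completes. Q0=[] Q1=[] Q2=[]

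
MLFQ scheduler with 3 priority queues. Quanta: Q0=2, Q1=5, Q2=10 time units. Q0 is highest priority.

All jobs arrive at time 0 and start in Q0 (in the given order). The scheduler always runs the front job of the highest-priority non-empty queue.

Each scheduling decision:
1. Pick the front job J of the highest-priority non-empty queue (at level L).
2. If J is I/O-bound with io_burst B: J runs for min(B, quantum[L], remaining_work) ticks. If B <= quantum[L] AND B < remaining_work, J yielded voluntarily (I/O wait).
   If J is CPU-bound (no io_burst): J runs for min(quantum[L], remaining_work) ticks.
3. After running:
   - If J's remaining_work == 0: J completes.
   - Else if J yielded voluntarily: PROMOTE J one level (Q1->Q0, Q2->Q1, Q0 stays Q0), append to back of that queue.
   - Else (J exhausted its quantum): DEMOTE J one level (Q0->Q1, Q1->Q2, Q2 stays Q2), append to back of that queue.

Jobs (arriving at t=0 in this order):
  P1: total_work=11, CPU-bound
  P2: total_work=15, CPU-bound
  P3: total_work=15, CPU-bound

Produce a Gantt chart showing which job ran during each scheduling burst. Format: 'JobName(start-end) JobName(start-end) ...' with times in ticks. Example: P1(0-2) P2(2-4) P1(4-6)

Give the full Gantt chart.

t=0-2: P1@Q0 runs 2, rem=9, quantum used, demote→Q1. Q0=[P2,P3] Q1=[P1] Q2=[]
t=2-4: P2@Q0 runs 2, rem=13, quantum used, demote→Q1. Q0=[P3] Q1=[P1,P2] Q2=[]
t=4-6: P3@Q0 runs 2, rem=13, quantum used, demote→Q1. Q0=[] Q1=[P1,P2,P3] Q2=[]
t=6-11: P1@Q1 runs 5, rem=4, quantum used, demote→Q2. Q0=[] Q1=[P2,P3] Q2=[P1]
t=11-16: P2@Q1 runs 5, rem=8, quantum used, demote→Q2. Q0=[] Q1=[P3] Q2=[P1,P2]
t=16-21: P3@Q1 runs 5, rem=8, quantum used, demote→Q2. Q0=[] Q1=[] Q2=[P1,P2,P3]
t=21-25: P1@Q2 runs 4, rem=0, completes. Q0=[] Q1=[] Q2=[P2,P3]
t=25-33: P2@Q2 runs 8, rem=0, completes. Q0=[] Q1=[] Q2=[P3]
t=33-41: P3@Q2 runs 8, rem=0, completes. Q0=[] Q1=[] Q2=[]

Answer: P1(0-2) P2(2-4) P3(4-6) P1(6-11) P2(11-16) P3(16-21) P1(21-25) P2(25-33) P3(33-41)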